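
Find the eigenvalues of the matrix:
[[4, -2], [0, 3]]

Characteristic equation: det(A - λI) = 0
λ² - (trace)λ + (det) = 0
trace = 4 + 3 = 7, det = (4)(3) - (-2)(0) = 12
λ² - (7)λ + (12) = 0
λ = (7 ± √((7)² - 4·(12))) / 2 = (7 ± √1) / 2
Solving: λ = 3, 4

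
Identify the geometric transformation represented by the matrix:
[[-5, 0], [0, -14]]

This matrix represents: non-uniform scaling by sx = -5, sy = -14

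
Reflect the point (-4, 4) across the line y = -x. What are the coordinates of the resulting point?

Reflection across line y = -x: (-4, 4) → (-4, 4)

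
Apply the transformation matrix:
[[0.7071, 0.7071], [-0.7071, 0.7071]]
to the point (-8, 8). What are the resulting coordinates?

Matrix multiplication:
[[0.7071, 0.7071], [-0.7071, 0.7071]] × [-8, 8]ᵀ
= [(0.7071)(-8) + (0.7071)(8), (-0.7071)(-8) + (0.7071)(8)]ᵀ
= [0, 11.3136]ᵀ
Result: (0, 11.3136)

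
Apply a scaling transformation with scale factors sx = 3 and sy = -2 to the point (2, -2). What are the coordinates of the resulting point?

Scaling matrix:
[[3, 0], [0, -2]]
Result: (2 × 3, -2 × -2) = (6, 4)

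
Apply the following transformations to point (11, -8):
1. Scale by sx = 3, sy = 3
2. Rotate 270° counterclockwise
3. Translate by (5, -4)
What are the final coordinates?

Step 1: Scale → (33, -24)
Step 2: Rotate 270° → (-24, -33)
Step 3: Translate → (-19, -37)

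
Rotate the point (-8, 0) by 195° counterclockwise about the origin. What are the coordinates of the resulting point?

Rotation matrix for 195°: [[cos 195°, -sin 195°], [sin 195°, cos 195°]] ≈ [[-0.965926, 0.258819], [-0.258819, -0.965926]]
[[-0.965926, 0.258819], [-0.258819, -0.965926]] × [-8, 0]ᵀ ≈ [7.7274, 2.0706]ᵀ
Result: (7.7274, 2.0706)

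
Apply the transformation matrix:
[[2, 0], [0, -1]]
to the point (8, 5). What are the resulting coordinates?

Matrix multiplication:
[[2, 0], [0, -1]] × [8, 5]ᵀ
= [(2)(8) + (0)(5), (0)(8) + (-1)(5)]ᵀ
= [16, -5]ᵀ
Result: (16, -5)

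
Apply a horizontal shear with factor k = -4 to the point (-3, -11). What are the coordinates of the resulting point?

Shear matrix for horizontal shear with factor k = -4:
[[1, -4], [0, 1]]
Result: (-3, -11) → (41, -11)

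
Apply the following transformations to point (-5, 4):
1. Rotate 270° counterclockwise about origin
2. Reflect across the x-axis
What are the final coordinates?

Step 1: Rotate 270° → (4, 5)
Step 2: Reflect across x-axis → (4, -5)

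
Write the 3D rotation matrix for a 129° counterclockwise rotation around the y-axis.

Rotation matrix for counterclockwise 129° around y-axis:
cos(129°) = -0.6293, sin(129°) = 0.7771
Result: [[-0.6293, 0, 0.7771], [0, 1, 0], [-0.7771, 0, -0.6293]]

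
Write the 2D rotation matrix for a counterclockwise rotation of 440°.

Rotation matrix formula: [[cos θ, -sin θ], [sin θ, cos θ]]
For θ = 440°:
cos(440°) = 0.1736
sin(440°) = 0.9848
Result: [[0.1736, -0.9848], [0.9848, 0.1736]]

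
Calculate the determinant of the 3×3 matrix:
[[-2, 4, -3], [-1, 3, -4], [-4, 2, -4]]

Expansion along first row:
det = -2·det([[3,-4],[2,-4]]) - 4·det([[-1,-4],[-4,-4]]) + -3·det([[-1,3],[-4,2]])
    = -2·(3·-4 - -4·2) - 4·(-1·-4 - -4·-4) + -3·(-1·2 - 3·-4)
    = -2·-4 - 4·-12 + -3·10
    = 8 + 48 + -30 = 26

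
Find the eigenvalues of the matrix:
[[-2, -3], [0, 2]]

Characteristic equation: det(A - λI) = 0
λ² - (trace)λ + (det) = 0
trace = -2 + 2 = 0, det = (-2)(2) - (-3)(0) = -4
λ² - (0)λ + (-4) = 0
λ = (0 ± √((0)² - 4·(-4))) / 2 = (0 ± √16) / 2
Solving: λ = -2, 2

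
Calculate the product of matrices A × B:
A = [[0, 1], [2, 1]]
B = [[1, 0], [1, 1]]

Matrix multiplication:
C[0][0] = 0×1 + 1×1 = 1
C[0][1] = 0×0 + 1×1 = 1
C[1][0] = 2×1 + 1×1 = 3
C[1][1] = 2×0 + 1×1 = 1
Result: [[1, 1], [3, 1]]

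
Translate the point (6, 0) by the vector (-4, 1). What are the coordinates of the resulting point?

Translation by (-4, 1) (homogeneous matrix [[1, 0, -4], [0, 1, 1], [0, 0, 1]]):
x' = 6 + -4 = 2
y' = 0 + 1 = 1
Result: (2, 1)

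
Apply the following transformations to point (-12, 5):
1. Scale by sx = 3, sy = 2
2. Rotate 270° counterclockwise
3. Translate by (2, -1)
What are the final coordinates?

Step 1: Scale → (-36, 10)
Step 2: Rotate 270° → (10, 36)
Step 3: Translate → (12, 35)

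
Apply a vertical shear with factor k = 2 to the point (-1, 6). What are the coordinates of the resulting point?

Shear matrix for vertical shear with factor k = 2:
[[1, 0], [2, 1]]
Result: (-1, 6) → (-1, 4)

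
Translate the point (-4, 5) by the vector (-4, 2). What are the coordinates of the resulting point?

Translation by (-4, 2) (homogeneous matrix [[1, 0, -4], [0, 1, 2], [0, 0, 1]]):
x' = -4 + -4 = -8
y' = 5 + 2 = 7
Result: (-8, 7)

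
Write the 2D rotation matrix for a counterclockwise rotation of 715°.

Rotation matrix formula: [[cos θ, -sin θ], [sin θ, cos θ]]
For θ = 715°:
cos(715°) = 0.9962
sin(715°) = -0.0872
Result: [[0.9962, 0.0872], [-0.0872, 0.9962]]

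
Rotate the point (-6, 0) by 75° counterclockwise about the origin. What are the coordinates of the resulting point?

Rotation matrix for 75°: [[cos 75°, -sin 75°], [sin 75°, cos 75°]] ≈ [[0.258819, -0.965926], [0.965926, 0.258819]]
[[0.258819, -0.965926], [0.965926, 0.258819]] × [-6, 0]ᵀ ≈ [-1.5529, -5.7956]ᵀ
Result: (-1.5529, -5.7956)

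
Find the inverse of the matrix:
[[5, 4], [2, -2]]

For [[a,b],[c,d]], inverse = (1/det)·[[d,-b],[-c,a]]
det = (5)(-2) - (4)(2) = -10 - 8 = -18
Inverse = (1/-18)·[[-2, -4], [-2, 5]]
= [[1/9, 2/9], [1/9, -5/18]]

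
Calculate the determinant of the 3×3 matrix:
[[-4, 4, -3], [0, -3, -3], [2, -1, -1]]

Expansion along first row:
det = -4·det([[-3,-3],[-1,-1]]) - 4·det([[0,-3],[2,-1]]) + -3·det([[0,-3],[2,-1]])
    = -4·(-3·-1 - -3·-1) - 4·(0·-1 - -3·2) + -3·(0·-1 - -3·2)
    = -4·0 - 4·6 + -3·6
    = 0 + -24 + -18 = -42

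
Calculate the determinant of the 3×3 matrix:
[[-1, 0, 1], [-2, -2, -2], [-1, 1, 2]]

Expansion along first row:
det = -1·det([[-2,-2],[1,2]]) - 0·det([[-2,-2],[-1,2]]) + 1·det([[-2,-2],[-1,1]])
    = -1·(-2·2 - -2·1) - 0·(-2·2 - -2·-1) + 1·(-2·1 - -2·-1)
    = -1·-2 - 0·-6 + 1·-4
    = 2 + 0 + -4 = -2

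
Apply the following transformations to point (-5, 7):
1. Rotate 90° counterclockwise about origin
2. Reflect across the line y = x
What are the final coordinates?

Step 1: Rotate 90° → (-7, -5)
Step 2: Reflect across line y = x → (-5, -7)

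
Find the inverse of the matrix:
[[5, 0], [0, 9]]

For [[a,b],[c,d]], inverse = (1/det)·[[d,-b],[-c,a]]
det = (5)(9) - (0)(0) = 45 - 0 = 45
Inverse = (1/45)·[[9, 0], [0, 5]]
= [[1/5, 0], [0, 1/9]]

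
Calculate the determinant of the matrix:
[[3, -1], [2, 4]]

For a 2×2 matrix [[a, b], [c, d]], det = ad - bc
det = (3)(4) - (-1)(2) = 12 - -2 = 14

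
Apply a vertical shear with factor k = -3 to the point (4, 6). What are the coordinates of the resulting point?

Shear matrix for vertical shear with factor k = -3:
[[1, 0], [-3, 1]]
Result: (4, 6) → (4, -6)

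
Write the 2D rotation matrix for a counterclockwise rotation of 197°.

Rotation matrix formula: [[cos θ, -sin θ], [sin θ, cos θ]]
For θ = 197°:
cos(197°) = -0.9563
sin(197°) = -0.2924
Result: [[-0.9563, 0.2924], [-0.2924, -0.9563]]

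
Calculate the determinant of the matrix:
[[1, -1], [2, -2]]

For a 2×2 matrix [[a, b], [c, d]], det = ad - bc
det = (1)(-2) - (-1)(2) = -2 - -2 = 0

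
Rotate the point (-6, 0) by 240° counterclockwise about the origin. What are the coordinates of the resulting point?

Rotation matrix for 240°: [[cos 240°, -sin 240°], [sin 240°, cos 240°]] ≈ [[-0.500000, 0.866025], [-0.866025, -0.500000]]
[[-0.500000, 0.866025], [-0.866025, -0.500000]] × [-6, 0]ᵀ ≈ [3, 5.1962]ᵀ
Result: (3, 5.1962)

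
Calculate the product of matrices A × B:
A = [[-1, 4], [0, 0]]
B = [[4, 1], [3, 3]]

Matrix multiplication:
C[0][0] = -1×4 + 4×3 = 8
C[0][1] = -1×1 + 4×3 = 11
C[1][0] = 0×4 + 0×3 = 0
C[1][1] = 0×1 + 0×3 = 0
Result: [[8, 11], [0, 0]]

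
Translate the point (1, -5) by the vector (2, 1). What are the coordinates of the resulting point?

Translation by (2, 1) (homogeneous matrix [[1, 0, 2], [0, 1, 1], [0, 0, 1]]):
x' = 1 + 2 = 3
y' = -5 + 1 = -4
Result: (3, -4)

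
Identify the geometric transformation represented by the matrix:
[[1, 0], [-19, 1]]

This matrix represents: vertical shear with factor -19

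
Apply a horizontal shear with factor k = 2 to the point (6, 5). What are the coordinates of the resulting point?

Shear matrix for horizontal shear with factor k = 2:
[[1, 2], [0, 1]]
Result: (6, 5) → (16, 5)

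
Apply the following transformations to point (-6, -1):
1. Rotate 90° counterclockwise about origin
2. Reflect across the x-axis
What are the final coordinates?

Step 1: Rotate 90° → (1, -6)
Step 2: Reflect across x-axis → (1, 6)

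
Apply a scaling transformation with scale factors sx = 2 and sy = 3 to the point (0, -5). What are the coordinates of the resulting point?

Scaling matrix:
[[2, 0], [0, 3]]
Result: (0 × 2, -5 × 3) = (0, -15)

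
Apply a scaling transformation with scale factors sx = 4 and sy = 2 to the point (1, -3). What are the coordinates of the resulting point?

Scaling matrix:
[[4, 0], [0, 2]]
Result: (1 × 4, -3 × 2) = (4, -6)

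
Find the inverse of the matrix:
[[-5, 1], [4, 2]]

For [[a,b],[c,d]], inverse = (1/det)·[[d,-b],[-c,a]]
det = (-5)(2) - (1)(4) = -10 - 4 = -14
Inverse = (1/-14)·[[2, -1], [-4, -5]]
= [[-1/7, 1/14], [2/7, 5/14]]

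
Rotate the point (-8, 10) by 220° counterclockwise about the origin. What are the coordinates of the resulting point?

Rotation matrix for 220°: [[cos 220°, -sin 220°], [sin 220°, cos 220°]] ≈ [[-0.766044, 0.642788], [-0.642788, -0.766044]]
[[-0.766044, 0.642788], [-0.642788, -0.766044]] × [-8, 10]ᵀ ≈ [12.5562, -2.5181]ᵀ
Result: (12.5562, -2.5181)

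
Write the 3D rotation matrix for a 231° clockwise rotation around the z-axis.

Rotation matrix for clockwise 231° around z-axis:
A clockwise rotation by 231° is a counterclockwise rotation by -231°.
cos(-231°) = -0.6293, sin(-231°) = 0.7771
Result: [[-0.6293, -0.7771, 0], [0.7771, -0.6293, 0], [0, 0, 1]]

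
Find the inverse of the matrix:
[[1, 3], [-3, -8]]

For [[a,b],[c,d]], inverse = (1/det)·[[d,-b],[-c,a]]
det = (1)(-8) - (3)(-3) = -8 - -9 = 1
Inverse = [[-8, -3], [3, 1]]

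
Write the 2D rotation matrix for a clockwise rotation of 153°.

Rotation matrix formula: [[cos θ, -sin θ], [sin θ, cos θ]]
A clockwise rotation by 153° is equivalent to a counterclockwise rotation by -153°.
For θ = -153°:
cos(-153°) = -0.8910
sin(-153°) = -0.4540
Result: [[-0.8910, 0.4540], [-0.4540, -0.8910]]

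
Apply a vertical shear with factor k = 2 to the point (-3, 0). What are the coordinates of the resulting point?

Shear matrix for vertical shear with factor k = 2:
[[1, 0], [2, 1]]
Result: (-3, 0) → (-3, -6)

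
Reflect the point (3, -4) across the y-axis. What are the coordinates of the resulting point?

Reflection across y-axis: (3, -4) → (-3, -4)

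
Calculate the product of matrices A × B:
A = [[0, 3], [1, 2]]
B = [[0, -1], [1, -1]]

Matrix multiplication:
C[0][0] = 0×0 + 3×1 = 3
C[0][1] = 0×-1 + 3×-1 = -3
C[1][0] = 1×0 + 2×1 = 2
C[1][1] = 1×-1 + 2×-1 = -3
Result: [[3, -3], [2, -3]]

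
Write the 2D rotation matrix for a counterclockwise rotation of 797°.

Rotation matrix formula: [[cos θ, -sin θ], [sin θ, cos θ]]
For θ = 797°:
cos(797°) = 0.2250
sin(797°) = 0.9744
Result: [[0.2250, -0.9744], [0.9744, 0.2250]]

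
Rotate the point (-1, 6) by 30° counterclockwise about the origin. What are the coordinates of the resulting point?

Rotation matrix for 30°: [[cos 30°, -sin 30°], [sin 30°, cos 30°]] ≈ [[0.866025, -0.500000], [0.500000, 0.866025]]
[[0.866025, -0.500000], [0.500000, 0.866025]] × [-1, 6]ᵀ ≈ [-3.8660, 4.6962]ᵀ
Result: (-3.8660, 4.6962)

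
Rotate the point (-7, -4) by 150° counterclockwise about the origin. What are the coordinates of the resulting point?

Rotation matrix for 150°: [[cos 150°, -sin 150°], [sin 150°, cos 150°]] ≈ [[-0.866025, -0.500000], [0.500000, -0.866025]]
[[-0.866025, -0.500000], [0.500000, -0.866025]] × [-7, -4]ᵀ ≈ [8.0622, -0.0359]ᵀ
Result: (8.0622, -0.0359)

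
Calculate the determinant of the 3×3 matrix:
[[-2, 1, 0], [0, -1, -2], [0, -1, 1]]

Expansion along first row:
det = -2·det([[-1,-2],[-1,1]]) - 1·det([[0,-2],[0,1]]) + 0·det([[0,-1],[0,-1]])
    = -2·(-1·1 - -2·-1) - 1·(0·1 - -2·0) + 0·(0·-1 - -1·0)
    = -2·-3 - 1·0 + 0·0
    = 6 + 0 + 0 = 6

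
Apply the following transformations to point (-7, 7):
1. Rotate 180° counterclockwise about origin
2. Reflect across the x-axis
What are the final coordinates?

Step 1: Rotate 180° → (7, -7)
Step 2: Reflect across x-axis → (7, 7)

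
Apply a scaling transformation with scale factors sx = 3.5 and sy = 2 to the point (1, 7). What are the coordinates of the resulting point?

Scaling matrix:
[[3.50, 0], [0, 2]]
Result: (1 × 3.5, 7 × 2) = (3.5, 14)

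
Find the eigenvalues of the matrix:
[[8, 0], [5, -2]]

Characteristic equation: det(A - λI) = 0
λ² - (trace)λ + (det) = 0
trace = 8 + -2 = 6, det = (8)(-2) - (0)(5) = -16
λ² - (6)λ + (-16) = 0
λ = (6 ± √((6)² - 4·(-16))) / 2 = (6 ± √100) / 2
Solving: λ = -2, 8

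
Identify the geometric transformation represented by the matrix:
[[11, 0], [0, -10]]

This matrix represents: non-uniform scaling by sx = 11, sy = -10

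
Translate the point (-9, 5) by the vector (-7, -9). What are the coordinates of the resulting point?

Translation by (-7, -9) (homogeneous matrix [[1, 0, -7], [0, 1, -9], [0, 0, 1]]):
x' = -9 + -7 = -16
y' = 5 + -9 = -4
Result: (-16, -4)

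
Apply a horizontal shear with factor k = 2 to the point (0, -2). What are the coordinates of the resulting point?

Shear matrix for horizontal shear with factor k = 2:
[[1, 2], [0, 1]]
Result: (0, -2) → (-4, -2)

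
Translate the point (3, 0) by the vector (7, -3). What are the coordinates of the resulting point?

Translation by (7, -3) (homogeneous matrix [[1, 0, 7], [0, 1, -3], [0, 0, 1]]):
x' = 3 + 7 = 10
y' = 0 + -3 = -3
Result: (10, -3)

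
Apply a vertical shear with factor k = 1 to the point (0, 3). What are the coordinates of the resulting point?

Shear matrix for vertical shear with factor k = 1:
[[1, 0], [1, 1]]
Result: (0, 3) → (0, 3)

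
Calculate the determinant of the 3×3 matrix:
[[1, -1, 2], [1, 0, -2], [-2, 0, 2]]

Expansion along first row:
det = 1·det([[0,-2],[0,2]]) - -1·det([[1,-2],[-2,2]]) + 2·det([[1,0],[-2,0]])
    = 1·(0·2 - -2·0) - -1·(1·2 - -2·-2) + 2·(1·0 - 0·-2)
    = 1·0 - -1·-2 + 2·0
    = 0 + -2 + 0 = -2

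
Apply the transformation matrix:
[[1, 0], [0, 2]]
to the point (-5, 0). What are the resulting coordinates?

Matrix multiplication:
[[1, 0], [0, 2]] × [-5, 0]ᵀ
= [(1)(-5) + (0)(0), (0)(-5) + (2)(0)]ᵀ
= [-5, 0]ᵀ
Result: (-5, 0)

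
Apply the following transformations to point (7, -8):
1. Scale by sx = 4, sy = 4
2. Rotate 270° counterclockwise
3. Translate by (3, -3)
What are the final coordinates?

Step 1: Scale → (28, -32)
Step 2: Rotate 270° → (-32, -28)
Step 3: Translate → (-29, -31)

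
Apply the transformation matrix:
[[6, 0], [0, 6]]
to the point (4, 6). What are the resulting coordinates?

Matrix multiplication:
[[6, 0], [0, 6]] × [4, 6]ᵀ
= [(6)(4) + (0)(6), (0)(4) + (6)(6)]ᵀ
= [24, 36]ᵀ
Result: (24, 36)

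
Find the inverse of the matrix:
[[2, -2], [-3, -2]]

For [[a,b],[c,d]], inverse = (1/det)·[[d,-b],[-c,a]]
det = (2)(-2) - (-2)(-3) = -4 - 6 = -10
Inverse = (1/-10)·[[-2, 2], [3, 2]]
= [[1/5, -1/5], [-3/10, -1/5]]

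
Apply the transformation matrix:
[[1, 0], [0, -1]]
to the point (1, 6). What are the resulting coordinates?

Matrix multiplication:
[[1, 0], [0, -1]] × [1, 6]ᵀ
= [(1)(1) + (0)(6), (0)(1) + (-1)(6)]ᵀ
= [1, -6]ᵀ
Result: (1, -6)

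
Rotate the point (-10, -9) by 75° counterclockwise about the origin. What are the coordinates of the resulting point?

Rotation matrix for 75°: [[cos 75°, -sin 75°], [sin 75°, cos 75°]] ≈ [[0.258819, -0.965926], [0.965926, 0.258819]]
[[0.258819, -0.965926], [0.965926, 0.258819]] × [-10, -9]ᵀ ≈ [6.1051, -11.9886]ᵀ
Result: (6.1051, -11.9886)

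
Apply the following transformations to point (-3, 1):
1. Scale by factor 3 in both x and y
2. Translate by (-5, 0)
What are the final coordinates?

Step 1: Scale (-3, 1) by 3 → (-9, 3)
Step 2: Translate by (-5, 0) → (-14, 3)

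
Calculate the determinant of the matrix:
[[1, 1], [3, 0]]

For a 2×2 matrix [[a, b], [c, d]], det = ad - bc
det = (1)(0) - (1)(3) = 0 - 3 = -3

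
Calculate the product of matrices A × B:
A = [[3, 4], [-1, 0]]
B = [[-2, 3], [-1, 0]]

Matrix multiplication:
C[0][0] = 3×-2 + 4×-1 = -10
C[0][1] = 3×3 + 4×0 = 9
C[1][0] = -1×-2 + 0×-1 = 2
C[1][1] = -1×3 + 0×0 = -3
Result: [[-10, 9], [2, -3]]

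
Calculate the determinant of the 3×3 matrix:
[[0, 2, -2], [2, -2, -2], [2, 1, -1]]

Expansion along first row:
det = 0·det([[-2,-2],[1,-1]]) - 2·det([[2,-2],[2,-1]]) + -2·det([[2,-2],[2,1]])
    = 0·(-2·-1 - -2·1) - 2·(2·-1 - -2·2) + -2·(2·1 - -2·2)
    = 0·4 - 2·2 + -2·6
    = 0 + -4 + -12 = -16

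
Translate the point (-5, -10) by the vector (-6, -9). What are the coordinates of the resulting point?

Translation by (-6, -9) (homogeneous matrix [[1, 0, -6], [0, 1, -9], [0, 0, 1]]):
x' = -5 + -6 = -11
y' = -10 + -9 = -19
Result: (-11, -19)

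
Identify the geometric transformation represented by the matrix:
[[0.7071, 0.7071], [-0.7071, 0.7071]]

This matrix represents: rotation by 315° counterclockwise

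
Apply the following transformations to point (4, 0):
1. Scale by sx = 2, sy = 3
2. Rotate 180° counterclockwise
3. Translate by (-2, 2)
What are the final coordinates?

Step 1: Scale → (8, 0)
Step 2: Rotate 180° → (-8, 0)
Step 3: Translate → (-10, 2)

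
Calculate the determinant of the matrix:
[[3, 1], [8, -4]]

For a 2×2 matrix [[a, b], [c, d]], det = ad - bc
det = (3)(-4) - (1)(8) = -12 - 8 = -20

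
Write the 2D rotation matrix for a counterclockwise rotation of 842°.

Rotation matrix formula: [[cos θ, -sin θ], [sin θ, cos θ]]
For θ = 842°:
cos(842°) = -0.5299
sin(842°) = 0.8480
Result: [[-0.5299, -0.8480], [0.8480, -0.5299]]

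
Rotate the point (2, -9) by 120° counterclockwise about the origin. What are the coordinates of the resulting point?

Rotation matrix for 120°: [[cos 120°, -sin 120°], [sin 120°, cos 120°]] ≈ [[-0.500000, -0.866025], [0.866025, -0.500000]]
[[-0.500000, -0.866025], [0.866025, -0.500000]] × [2, -9]ᵀ ≈ [6.7942, 6.2321]ᵀ
Result: (6.7942, 6.2321)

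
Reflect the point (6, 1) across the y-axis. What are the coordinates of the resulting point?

Reflection across y-axis: (6, 1) → (-6, 1)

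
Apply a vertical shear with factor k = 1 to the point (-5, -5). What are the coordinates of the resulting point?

Shear matrix for vertical shear with factor k = 1:
[[1, 0], [1, 1]]
Result: (-5, -5) → (-5, -10)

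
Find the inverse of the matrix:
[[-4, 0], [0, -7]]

For [[a,b],[c,d]], inverse = (1/det)·[[d,-b],[-c,a]]
det = (-4)(-7) - (0)(0) = 28 - 0 = 28
Inverse = (1/28)·[[-7, 0], [0, -4]]
= [[-1/4, 0], [0, -1/7]]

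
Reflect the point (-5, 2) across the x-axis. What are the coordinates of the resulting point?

Reflection across x-axis: (-5, 2) → (-5, -2)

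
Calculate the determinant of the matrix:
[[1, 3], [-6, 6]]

For a 2×2 matrix [[a, b], [c, d]], det = ad - bc
det = (1)(6) - (3)(-6) = 6 - -18 = 24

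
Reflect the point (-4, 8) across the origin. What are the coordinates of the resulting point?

Reflection across origin: (-4, 8) → (4, -8)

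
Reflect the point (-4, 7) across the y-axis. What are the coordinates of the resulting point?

Reflection across y-axis: (-4, 7) → (4, 7)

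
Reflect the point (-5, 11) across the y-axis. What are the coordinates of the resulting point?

Reflection across y-axis: (-5, 11) → (5, 11)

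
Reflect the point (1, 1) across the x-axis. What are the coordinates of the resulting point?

Reflection across x-axis: (1, 1) → (1, -1)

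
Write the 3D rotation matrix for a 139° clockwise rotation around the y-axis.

Rotation matrix for clockwise 139° around y-axis:
A clockwise rotation by 139° is a counterclockwise rotation by -139°.
cos(-139°) = -0.7547, sin(-139°) = -0.6561
Result: [[-0.7547, 0, -0.6561], [0, 1, 0], [0.6561, 0, -0.7547]]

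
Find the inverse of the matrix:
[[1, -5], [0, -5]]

For [[a,b],[c,d]], inverse = (1/det)·[[d,-b],[-c,a]]
det = (1)(-5) - (-5)(0) = -5 - 0 = -5
Inverse = (1/-5)·[[-5, 5], [0, 1]]
= [[1, -1], [0, -1/5]]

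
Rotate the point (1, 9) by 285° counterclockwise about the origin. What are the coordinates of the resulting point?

Rotation matrix for 285°: [[cos 285°, -sin 285°], [sin 285°, cos 285°]] ≈ [[0.258819, 0.965926], [-0.965926, 0.258819]]
[[0.258819, 0.965926], [-0.965926, 0.258819]] × [1, 9]ᵀ ≈ [8.9522, 1.3634]ᵀ
Result: (8.9522, 1.3634)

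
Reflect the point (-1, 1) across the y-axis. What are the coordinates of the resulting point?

Reflection across y-axis: (-1, 1) → (1, 1)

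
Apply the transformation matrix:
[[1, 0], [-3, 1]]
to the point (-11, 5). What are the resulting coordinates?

Matrix multiplication:
[[1, 0], [-3, 1]] × [-11, 5]ᵀ
= [(1)(-11) + (0)(5), (-3)(-11) + (1)(5)]ᵀ
= [-11, 38]ᵀ
Result: (-11, 38)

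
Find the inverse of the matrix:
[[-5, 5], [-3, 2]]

For [[a,b],[c,d]], inverse = (1/det)·[[d,-b],[-c,a]]
det = (-5)(2) - (5)(-3) = -10 - -15 = 5
Inverse = (1/5)·[[2, -5], [3, -5]]
= [[2/5, -1], [3/5, -1]]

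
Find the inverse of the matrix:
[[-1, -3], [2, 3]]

For [[a,b],[c,d]], inverse = (1/det)·[[d,-b],[-c,a]]
det = (-1)(3) - (-3)(2) = -3 - -6 = 3
Inverse = (1/3)·[[3, 3], [-2, -1]]
= [[1, 1], [-2/3, -1/3]]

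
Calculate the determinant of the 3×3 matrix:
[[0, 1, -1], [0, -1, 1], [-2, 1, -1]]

Expansion along first row:
det = 0·det([[-1,1],[1,-1]]) - 1·det([[0,1],[-2,-1]]) + -1·det([[0,-1],[-2,1]])
    = 0·(-1·-1 - 1·1) - 1·(0·-1 - 1·-2) + -1·(0·1 - -1·-2)
    = 0·0 - 1·2 + -1·-2
    = 0 + -2 + 2 = 0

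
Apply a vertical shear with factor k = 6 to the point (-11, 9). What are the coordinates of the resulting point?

Shear matrix for vertical shear with factor k = 6:
[[1, 0], [6, 1]]
Result: (-11, 9) → (-11, -57)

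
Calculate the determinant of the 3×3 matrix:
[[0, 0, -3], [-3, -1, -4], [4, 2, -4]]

Expansion along first row:
det = 0·det([[-1,-4],[2,-4]]) - 0·det([[-3,-4],[4,-4]]) + -3·det([[-3,-1],[4,2]])
    = 0·(-1·-4 - -4·2) - 0·(-3·-4 - -4·4) + -3·(-3·2 - -1·4)
    = 0·12 - 0·28 + -3·-2
    = 0 + 0 + 6 = 6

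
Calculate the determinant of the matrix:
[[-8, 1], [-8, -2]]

For a 2×2 matrix [[a, b], [c, d]], det = ad - bc
det = (-8)(-2) - (1)(-8) = 16 - -8 = 24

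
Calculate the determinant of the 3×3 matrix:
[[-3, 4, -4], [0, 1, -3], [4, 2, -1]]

Expansion along first row:
det = -3·det([[1,-3],[2,-1]]) - 4·det([[0,-3],[4,-1]]) + -4·det([[0,1],[4,2]])
    = -3·(1·-1 - -3·2) - 4·(0·-1 - -3·4) + -4·(0·2 - 1·4)
    = -3·5 - 4·12 + -4·-4
    = -15 + -48 + 16 = -47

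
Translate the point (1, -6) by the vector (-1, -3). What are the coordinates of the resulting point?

Translation by (-1, -3) (homogeneous matrix [[1, 0, -1], [0, 1, -3], [0, 0, 1]]):
x' = 1 + -1 = 0
y' = -6 + -3 = -9
Result: (0, -9)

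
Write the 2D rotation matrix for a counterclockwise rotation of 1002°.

Rotation matrix formula: [[cos θ, -sin θ], [sin θ, cos θ]]
For θ = 1002°:
cos(1002°) = 0.2079
sin(1002°) = -0.9781
Result: [[0.2079, 0.9781], [-0.9781, 0.2079]]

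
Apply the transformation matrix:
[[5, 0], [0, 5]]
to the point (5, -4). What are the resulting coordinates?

Matrix multiplication:
[[5, 0], [0, 5]] × [5, -4]ᵀ
= [(5)(5) + (0)(-4), (0)(5) + (5)(-4)]ᵀ
= [25, -20]ᵀ
Result: (25, -20)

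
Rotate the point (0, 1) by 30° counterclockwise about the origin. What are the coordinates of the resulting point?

Rotation matrix for 30°: [[cos 30°, -sin 30°], [sin 30°, cos 30°]] ≈ [[0.866025, -0.500000], [0.500000, 0.866025]]
[[0.866025, -0.500000], [0.500000, 0.866025]] × [0, 1]ᵀ ≈ [-0.5000, 0.8660]ᵀ
Result: (-0.5000, 0.8660)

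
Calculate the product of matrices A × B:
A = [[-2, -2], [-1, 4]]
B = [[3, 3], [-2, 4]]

Matrix multiplication:
C[0][0] = -2×3 + -2×-2 = -2
C[0][1] = -2×3 + -2×4 = -14
C[1][0] = -1×3 + 4×-2 = -11
C[1][1] = -1×3 + 4×4 = 13
Result: [[-2, -14], [-11, 13]]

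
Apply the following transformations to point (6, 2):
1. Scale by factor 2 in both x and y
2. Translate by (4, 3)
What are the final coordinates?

Step 1: Scale (6, 2) by 2 → (12, 4)
Step 2: Translate by (4, 3) → (16, 7)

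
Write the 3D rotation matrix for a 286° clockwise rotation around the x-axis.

Rotation matrix for clockwise 286° around x-axis:
A clockwise rotation by 286° is a counterclockwise rotation by -286°.
cos(-286°) = 0.2756, sin(-286°) = 0.9613
Result: [[1, 0, 0], [0, 0.2756, -0.9613], [0, 0.9613, 0.2756]]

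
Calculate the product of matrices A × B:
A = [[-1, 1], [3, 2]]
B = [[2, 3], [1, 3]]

Matrix multiplication:
C[0][0] = -1×2 + 1×1 = -1
C[0][1] = -1×3 + 1×3 = 0
C[1][0] = 3×2 + 2×1 = 8
C[1][1] = 3×3 + 2×3 = 15
Result: [[-1, 0], [8, 15]]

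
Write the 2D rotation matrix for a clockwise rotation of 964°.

Rotation matrix formula: [[cos θ, -sin θ], [sin θ, cos θ]]
A clockwise rotation by 964° is equivalent to a counterclockwise rotation by -964°.
For θ = -964°:
cos(-964°) = -0.4384
sin(-964°) = 0.8988
Result: [[-0.4384, -0.8988], [0.8988, -0.4384]]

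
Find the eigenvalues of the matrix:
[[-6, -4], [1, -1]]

Characteristic equation: det(A - λI) = 0
λ² - (trace)λ + (det) = 0
trace = -6 + -1 = -7, det = (-6)(-1) - (-4)(1) = 10
λ² - (-7)λ + (10) = 0
λ = (-7 ± √((-7)² - 4·(10))) / 2 = (-7 ± √9) / 2
Solving: λ = -5, -2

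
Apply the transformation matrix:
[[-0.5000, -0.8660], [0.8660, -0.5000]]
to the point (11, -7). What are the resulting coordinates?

Matrix multiplication:
[[-0.5000, -0.8660], [0.8660, -0.5000]] × [11, -7]ᵀ
= [(-0.5000)(11) + (-0.8660)(-7), (0.8660)(11) + (-0.5000)(-7)]ᵀ
= [0.5620, 13.0260]ᵀ
Result: (0.5620, 13.0260)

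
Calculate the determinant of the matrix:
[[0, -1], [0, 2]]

For a 2×2 matrix [[a, b], [c, d]], det = ad - bc
det = (0)(2) - (-1)(0) = 0 - 0 = 0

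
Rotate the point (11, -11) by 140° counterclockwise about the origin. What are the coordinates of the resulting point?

Rotation matrix for 140°: [[cos 140°, -sin 140°], [sin 140°, cos 140°]] ≈ [[-0.766044, -0.642788], [0.642788, -0.766044]]
[[-0.766044, -0.642788], [0.642788, -0.766044]] × [11, -11]ᵀ ≈ [-1.3558, 15.4972]ᵀ
Result: (-1.3558, 15.4972)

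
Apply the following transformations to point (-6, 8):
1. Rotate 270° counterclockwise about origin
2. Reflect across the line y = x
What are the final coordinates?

Step 1: Rotate 270° → (8, 6)
Step 2: Reflect across line y = x → (6, 8)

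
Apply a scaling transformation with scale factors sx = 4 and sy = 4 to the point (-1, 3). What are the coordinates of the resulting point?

Scaling matrix:
[[4, 0], [0, 4]]
Result: (-1 × 4, 3 × 4) = (-4, 12)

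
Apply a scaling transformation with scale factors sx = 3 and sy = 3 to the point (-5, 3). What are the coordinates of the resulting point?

Scaling matrix:
[[3, 0], [0, 3]]
Result: (-5 × 3, 3 × 3) = (-15, 9)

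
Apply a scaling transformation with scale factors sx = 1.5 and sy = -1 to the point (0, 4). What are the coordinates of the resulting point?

Scaling matrix:
[[1.50, 0], [0, -1]]
Result: (0 × 1.5, 4 × -1) = (0, -4)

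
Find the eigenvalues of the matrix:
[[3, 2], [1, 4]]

Characteristic equation: det(A - λI) = 0
λ² - (trace)λ + (det) = 0
trace = 3 + 4 = 7, det = (3)(4) - (2)(1) = 10
λ² - (7)λ + (10) = 0
λ = (7 ± √((7)² - 4·(10))) / 2 = (7 ± √9) / 2
Solving: λ = 2, 5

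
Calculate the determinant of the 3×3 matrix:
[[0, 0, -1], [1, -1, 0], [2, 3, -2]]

Expansion along first row:
det = 0·det([[-1,0],[3,-2]]) - 0·det([[1,0],[2,-2]]) + -1·det([[1,-1],[2,3]])
    = 0·(-1·-2 - 0·3) - 0·(1·-2 - 0·2) + -1·(1·3 - -1·2)
    = 0·2 - 0·-2 + -1·5
    = 0 + 0 + -5 = -5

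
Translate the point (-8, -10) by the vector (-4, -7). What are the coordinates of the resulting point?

Translation by (-4, -7) (homogeneous matrix [[1, 0, -4], [0, 1, -7], [0, 0, 1]]):
x' = -8 + -4 = -12
y' = -10 + -7 = -17
Result: (-12, -17)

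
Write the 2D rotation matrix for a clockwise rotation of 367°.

Rotation matrix formula: [[cos θ, -sin θ], [sin θ, cos θ]]
A clockwise rotation by 367° is equivalent to a counterclockwise rotation by -367°.
For θ = -367°:
cos(-367°) = 0.9925
sin(-367°) = -0.1219
Result: [[0.9925, 0.1219], [-0.1219, 0.9925]]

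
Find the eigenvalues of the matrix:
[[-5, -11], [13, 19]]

Characteristic equation: det(A - λI) = 0
λ² - (trace)λ + (det) = 0
trace = -5 + 19 = 14, det = (-5)(19) - (-11)(13) = 48
λ² - (14)λ + (48) = 0
λ = (14 ± √((14)² - 4·(48))) / 2 = (14 ± √4) / 2
Solving: λ = 6, 8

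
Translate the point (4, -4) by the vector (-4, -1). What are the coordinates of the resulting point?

Translation by (-4, -1) (homogeneous matrix [[1, 0, -4], [0, 1, -1], [0, 0, 1]]):
x' = 4 + -4 = 0
y' = -4 + -1 = -5
Result: (0, -5)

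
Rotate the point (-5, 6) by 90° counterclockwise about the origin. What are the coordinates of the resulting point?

Rotation matrix for 90°: [[cos 90°, -sin 90°], [sin 90°, cos 90°]] = [[0, -1], [1, 0]]
[[0, -1], [1, 0]] × [-5, 6]ᵀ = [-6, -5]ᵀ
Result: (-6, -5)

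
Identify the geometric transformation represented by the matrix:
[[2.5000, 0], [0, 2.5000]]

This matrix represents: uniform scaling by factor 2.5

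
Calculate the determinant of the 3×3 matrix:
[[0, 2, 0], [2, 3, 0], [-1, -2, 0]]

Expansion along first row:
det = 0·det([[3,0],[-2,0]]) - 2·det([[2,0],[-1,0]]) + 0·det([[2,3],[-1,-2]])
    = 0·(3·0 - 0·-2) - 2·(2·0 - 0·-1) + 0·(2·-2 - 3·-1)
    = 0·0 - 2·0 + 0·-1
    = 0 + 0 + 0 = 0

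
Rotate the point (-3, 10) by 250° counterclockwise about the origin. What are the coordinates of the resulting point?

Rotation matrix for 250°: [[cos 250°, -sin 250°], [sin 250°, cos 250°]] ≈ [[-0.342020, 0.939693], [-0.939693, -0.342020]]
[[-0.342020, 0.939693], [-0.939693, -0.342020]] × [-3, 10]ᵀ ≈ [10.4230, -0.6011]ᵀ
Result: (10.4230, -0.6011)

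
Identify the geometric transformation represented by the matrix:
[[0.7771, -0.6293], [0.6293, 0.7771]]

This matrix represents: rotation by 39° counterclockwise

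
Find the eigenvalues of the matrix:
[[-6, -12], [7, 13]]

Characteristic equation: det(A - λI) = 0
λ² - (trace)λ + (det) = 0
trace = -6 + 13 = 7, det = (-6)(13) - (-12)(7) = 6
λ² - (7)λ + (6) = 0
λ = (7 ± √((7)² - 4·(6))) / 2 = (7 ± √25) / 2
Solving: λ = 1, 6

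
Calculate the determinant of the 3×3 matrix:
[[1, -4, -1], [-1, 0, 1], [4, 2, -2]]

Expansion along first row:
det = 1·det([[0,1],[2,-2]]) - -4·det([[-1,1],[4,-2]]) + -1·det([[-1,0],[4,2]])
    = 1·(0·-2 - 1·2) - -4·(-1·-2 - 1·4) + -1·(-1·2 - 0·4)
    = 1·-2 - -4·-2 + -1·-2
    = -2 + -8 + 2 = -8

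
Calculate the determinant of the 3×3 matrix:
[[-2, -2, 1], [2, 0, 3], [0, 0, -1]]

Expansion along first row:
det = -2·det([[0,3],[0,-1]]) - -2·det([[2,3],[0,-1]]) + 1·det([[2,0],[0,0]])
    = -2·(0·-1 - 3·0) - -2·(2·-1 - 3·0) + 1·(2·0 - 0·0)
    = -2·0 - -2·-2 + 1·0
    = 0 + -4 + 0 = -4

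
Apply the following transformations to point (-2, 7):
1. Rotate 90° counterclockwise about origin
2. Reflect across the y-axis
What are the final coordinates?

Step 1: Rotate 90° → (-7, -2)
Step 2: Reflect across y-axis → (7, -2)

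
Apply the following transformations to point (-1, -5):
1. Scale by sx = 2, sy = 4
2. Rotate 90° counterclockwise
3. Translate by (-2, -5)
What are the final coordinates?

Step 1: Scale → (-2, -20)
Step 2: Rotate 90° → (20, -2)
Step 3: Translate → (18, -7)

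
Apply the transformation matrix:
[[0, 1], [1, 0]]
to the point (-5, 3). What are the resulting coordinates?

Matrix multiplication:
[[0, 1], [1, 0]] × [-5, 3]ᵀ
= [(0)(-5) + (1)(3), (1)(-5) + (0)(3)]ᵀ
= [3, -5]ᵀ
Result: (3, -5)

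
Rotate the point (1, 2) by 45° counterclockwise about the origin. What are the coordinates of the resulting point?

Rotation matrix for 45°: [[cos 45°, -sin 45°], [sin 45°, cos 45°]] ≈ [[0.707107, -0.707107], [0.707107, 0.707107]]
[[0.707107, -0.707107], [0.707107, 0.707107]] × [1, 2]ᵀ ≈ [-0.7071, 2.1213]ᵀ
Result: (-0.7071, 2.1213)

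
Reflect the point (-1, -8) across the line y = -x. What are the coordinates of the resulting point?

Reflection across line y = -x: (-1, -8) → (8, 1)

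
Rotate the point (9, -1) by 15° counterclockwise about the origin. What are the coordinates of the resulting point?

Rotation matrix for 15°: [[cos 15°, -sin 15°], [sin 15°, cos 15°]] ≈ [[0.965926, -0.258819], [0.258819, 0.965926]]
[[0.965926, -0.258819], [0.258819, 0.965926]] × [9, -1]ᵀ ≈ [8.9522, 1.3634]ᵀ
Result: (8.9522, 1.3634)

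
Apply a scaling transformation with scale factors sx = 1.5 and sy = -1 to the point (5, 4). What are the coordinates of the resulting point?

Scaling matrix:
[[1.50, 0], [0, -1]]
Result: (5 × 1.5, 4 × -1) = (7.5, -4)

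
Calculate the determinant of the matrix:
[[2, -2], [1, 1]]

For a 2×2 matrix [[a, b], [c, d]], det = ad - bc
det = (2)(1) - (-2)(1) = 2 - -2 = 4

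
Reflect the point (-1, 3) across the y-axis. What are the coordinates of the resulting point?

Reflection across y-axis: (-1, 3) → (1, 3)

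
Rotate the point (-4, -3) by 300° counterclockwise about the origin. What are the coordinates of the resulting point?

Rotation matrix for 300°: [[cos 300°, -sin 300°], [sin 300°, cos 300°]] ≈ [[0.500000, 0.866025], [-0.866025, 0.500000]]
[[0.500000, 0.866025], [-0.866025, 0.500000]] × [-4, -3]ᵀ ≈ [-4.5981, 1.9641]ᵀ
Result: (-4.5981, 1.9641)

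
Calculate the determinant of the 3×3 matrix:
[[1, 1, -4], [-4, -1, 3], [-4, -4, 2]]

Expansion along first row:
det = 1·det([[-1,3],[-4,2]]) - 1·det([[-4,3],[-4,2]]) + -4·det([[-4,-1],[-4,-4]])
    = 1·(-1·2 - 3·-4) - 1·(-4·2 - 3·-4) + -4·(-4·-4 - -1·-4)
    = 1·10 - 1·4 + -4·12
    = 10 + -4 + -48 = -42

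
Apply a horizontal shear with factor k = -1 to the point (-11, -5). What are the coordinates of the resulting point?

Shear matrix for horizontal shear with factor k = -1:
[[1, -1], [0, 1]]
Result: (-11, -5) → (-6, -5)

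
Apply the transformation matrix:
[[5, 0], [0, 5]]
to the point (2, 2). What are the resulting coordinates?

Matrix multiplication:
[[5, 0], [0, 5]] × [2, 2]ᵀ
= [(5)(2) + (0)(2), (0)(2) + (5)(2)]ᵀ
= [10, 10]ᵀ
Result: (10, 10)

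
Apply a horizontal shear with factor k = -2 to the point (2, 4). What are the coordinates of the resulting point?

Shear matrix for horizontal shear with factor k = -2:
[[1, -2], [0, 1]]
Result: (2, 4) → (-6, 4)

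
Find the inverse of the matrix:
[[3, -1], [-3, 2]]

For [[a,b],[c,d]], inverse = (1/det)·[[d,-b],[-c,a]]
det = (3)(2) - (-1)(-3) = 6 - 3 = 3
Inverse = (1/3)·[[2, 1], [3, 3]]
= [[2/3, 1/3], [1, 1]]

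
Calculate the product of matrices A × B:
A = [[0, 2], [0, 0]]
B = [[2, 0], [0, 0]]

Matrix multiplication:
C[0][0] = 0×2 + 2×0 = 0
C[0][1] = 0×0 + 2×0 = 0
C[1][0] = 0×2 + 0×0 = 0
C[1][1] = 0×0 + 0×0 = 0
Result: [[0, 0], [0, 0]]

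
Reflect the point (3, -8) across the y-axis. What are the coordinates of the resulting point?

Reflection across y-axis: (3, -8) → (-3, -8)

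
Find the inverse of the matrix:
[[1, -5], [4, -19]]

For [[a,b],[c,d]], inverse = (1/det)·[[d,-b],[-c,a]]
det = (1)(-19) - (-5)(4) = -19 - -20 = 1
Inverse = [[-19, 5], [-4, 1]]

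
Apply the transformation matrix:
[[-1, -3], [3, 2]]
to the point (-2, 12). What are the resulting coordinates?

Matrix multiplication:
[[-1, -3], [3, 2]] × [-2, 12]ᵀ
= [(-1)(-2) + (-3)(12), (3)(-2) + (2)(12)]ᵀ
= [-34, 18]ᵀ
Result: (-34, 18)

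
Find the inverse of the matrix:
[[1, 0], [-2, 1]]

For [[a,b],[c,d]], inverse = (1/det)·[[d,-b],[-c,a]]
det = (1)(1) - (0)(-2) = 1 - 0 = 1
Inverse = [[1, 0], [2, 1]]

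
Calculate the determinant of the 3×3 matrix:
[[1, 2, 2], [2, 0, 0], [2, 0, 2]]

Expansion along first row:
det = 1·det([[0,0],[0,2]]) - 2·det([[2,0],[2,2]]) + 2·det([[2,0],[2,0]])
    = 1·(0·2 - 0·0) - 2·(2·2 - 0·2) + 2·(2·0 - 0·2)
    = 1·0 - 2·4 + 2·0
    = 0 + -8 + 0 = -8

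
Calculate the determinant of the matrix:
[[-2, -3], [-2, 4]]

For a 2×2 matrix [[a, b], [c, d]], det = ad - bc
det = (-2)(4) - (-3)(-2) = -8 - 6 = -14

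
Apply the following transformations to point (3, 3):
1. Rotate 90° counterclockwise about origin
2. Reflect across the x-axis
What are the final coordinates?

Step 1: Rotate 90° → (-3, 3)
Step 2: Reflect across x-axis → (-3, -3)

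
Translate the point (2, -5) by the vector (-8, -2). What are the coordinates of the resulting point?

Translation by (-8, -2) (homogeneous matrix [[1, 0, -8], [0, 1, -2], [0, 0, 1]]):
x' = 2 + -8 = -6
y' = -5 + -2 = -7
Result: (-6, -7)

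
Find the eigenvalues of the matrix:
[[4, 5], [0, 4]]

Characteristic equation: det(A - λI) = 0
λ² - (trace)λ + (det) = 0
trace = 4 + 4 = 8, det = (4)(4) - (5)(0) = 16
λ² - (8)λ + (16) = 0
λ = (8 ± √((8)² - 4·(16))) / 2 = (8 ± √0) / 2
Solving: λ = 4, 4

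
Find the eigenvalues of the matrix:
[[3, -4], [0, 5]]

Characteristic equation: det(A - λI) = 0
λ² - (trace)λ + (det) = 0
trace = 3 + 5 = 8, det = (3)(5) - (-4)(0) = 15
λ² - (8)λ + (15) = 0
λ = (8 ± √((8)² - 4·(15))) / 2 = (8 ± √4) / 2
Solving: λ = 3, 5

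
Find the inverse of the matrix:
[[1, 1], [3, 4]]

For [[a,b],[c,d]], inverse = (1/det)·[[d,-b],[-c,a]]
det = (1)(4) - (1)(3) = 4 - 3 = 1
Inverse = [[4, -1], [-3, 1]]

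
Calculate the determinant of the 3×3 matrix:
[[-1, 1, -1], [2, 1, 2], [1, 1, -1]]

Expansion along first row:
det = -1·det([[1,2],[1,-1]]) - 1·det([[2,2],[1,-1]]) + -1·det([[2,1],[1,1]])
    = -1·(1·-1 - 2·1) - 1·(2·-1 - 2·1) + -1·(2·1 - 1·1)
    = -1·-3 - 1·-4 + -1·1
    = 3 + 4 + -1 = 6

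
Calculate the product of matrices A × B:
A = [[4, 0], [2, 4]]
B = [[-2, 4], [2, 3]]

Matrix multiplication:
C[0][0] = 4×-2 + 0×2 = -8
C[0][1] = 4×4 + 0×3 = 16
C[1][0] = 2×-2 + 4×2 = 4
C[1][1] = 2×4 + 4×3 = 20
Result: [[-8, 16], [4, 20]]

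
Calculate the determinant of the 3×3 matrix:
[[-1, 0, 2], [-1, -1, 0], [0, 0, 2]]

Expansion along first row:
det = -1·det([[-1,0],[0,2]]) - 0·det([[-1,0],[0,2]]) + 2·det([[-1,-1],[0,0]])
    = -1·(-1·2 - 0·0) - 0·(-1·2 - 0·0) + 2·(-1·0 - -1·0)
    = -1·-2 - 0·-2 + 2·0
    = 2 + 0 + 0 = 2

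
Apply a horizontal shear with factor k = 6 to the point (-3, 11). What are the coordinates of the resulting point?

Shear matrix for horizontal shear with factor k = 6:
[[1, 6], [0, 1]]
Result: (-3, 11) → (63, 11)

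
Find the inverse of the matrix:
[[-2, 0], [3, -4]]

For [[a,b],[c,d]], inverse = (1/det)·[[d,-b],[-c,a]]
det = (-2)(-4) - (0)(3) = 8 - 0 = 8
Inverse = (1/8)·[[-4, 0], [-3, -2]]
= [[-1/2, 0], [-3/8, -1/4]]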